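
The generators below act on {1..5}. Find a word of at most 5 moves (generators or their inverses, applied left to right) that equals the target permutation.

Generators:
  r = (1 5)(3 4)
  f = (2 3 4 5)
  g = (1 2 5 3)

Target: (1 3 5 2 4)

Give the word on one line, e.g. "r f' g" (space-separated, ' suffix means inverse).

  after r: (1 5)(3 4)
  after f': (1 4 2 5)
  after g: (1 4 5 2 3)
  after r: (1 3 5 2 4)

r f' g r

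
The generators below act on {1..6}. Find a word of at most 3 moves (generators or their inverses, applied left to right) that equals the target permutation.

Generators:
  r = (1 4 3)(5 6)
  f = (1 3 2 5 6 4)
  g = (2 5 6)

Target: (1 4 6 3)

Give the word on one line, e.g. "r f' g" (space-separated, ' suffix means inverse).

  after g': (2 6 5)
  after g': (2 5 6)
  after f': (1 4 6 3)

g' g' f'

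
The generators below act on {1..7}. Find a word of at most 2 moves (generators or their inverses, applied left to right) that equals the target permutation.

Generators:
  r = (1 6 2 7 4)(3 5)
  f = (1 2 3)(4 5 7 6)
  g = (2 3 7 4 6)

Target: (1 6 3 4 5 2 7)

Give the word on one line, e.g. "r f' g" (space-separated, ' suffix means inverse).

  after r': (1 4 7 2 6)(3 5)
  after f': (1 6 3 4 5 2 7)

r' f'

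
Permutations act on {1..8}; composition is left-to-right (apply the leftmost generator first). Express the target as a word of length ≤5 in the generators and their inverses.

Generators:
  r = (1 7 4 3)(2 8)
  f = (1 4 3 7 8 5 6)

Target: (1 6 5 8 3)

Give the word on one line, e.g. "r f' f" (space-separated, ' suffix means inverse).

f' r' r'

  after f': (1 6 5 8 7 3 4)
  after r': (1 6 5 2 8)(3 7 4)
  after r': (1 6 5 8 3)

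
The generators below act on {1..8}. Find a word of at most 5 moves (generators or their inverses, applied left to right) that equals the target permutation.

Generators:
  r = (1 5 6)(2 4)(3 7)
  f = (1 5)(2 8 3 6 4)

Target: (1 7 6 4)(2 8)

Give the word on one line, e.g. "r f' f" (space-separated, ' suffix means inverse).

  after r: (1 5 6)(2 4)(3 7)
  after r: (1 6 5)
  after f': (1 3 8 2 4 6)
  after r': (1 7 3 8 4 5)
  after f: (1 7 6 4)(2 8)

r r f' r' f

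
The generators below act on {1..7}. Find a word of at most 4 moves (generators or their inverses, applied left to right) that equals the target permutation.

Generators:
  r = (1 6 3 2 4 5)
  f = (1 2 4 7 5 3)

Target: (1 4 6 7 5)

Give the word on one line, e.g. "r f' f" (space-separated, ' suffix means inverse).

  after r: (1 6 3 2 4 5)
  after r: (1 3 4)(2 5 6)
  after r: (1 2)(3 5)(4 6)
  after f: (1 4 6 7 5)

r r r f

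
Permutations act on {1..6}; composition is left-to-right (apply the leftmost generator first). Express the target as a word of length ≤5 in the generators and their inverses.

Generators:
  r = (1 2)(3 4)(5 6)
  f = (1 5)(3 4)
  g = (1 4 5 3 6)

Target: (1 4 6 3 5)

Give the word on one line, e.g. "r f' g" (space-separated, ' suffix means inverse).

  after g': (1 6 3 5 4)
  after f: (1 6 4 5 3)
  after g: (3 4)(5 6)
  after g: (1 4 6 3 5)

g' f g g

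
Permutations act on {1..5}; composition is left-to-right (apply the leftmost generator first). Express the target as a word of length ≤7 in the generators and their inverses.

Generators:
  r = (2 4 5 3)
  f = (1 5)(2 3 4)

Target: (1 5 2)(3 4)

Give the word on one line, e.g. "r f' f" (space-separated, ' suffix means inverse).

f' r f' r r

  after f': (1 5)(2 4 3)
  after r: (1 3 4 2 5)
  after f': (1 2)
  after r: (1 4 5 3 2)
  after r: (1 5 2)(3 4)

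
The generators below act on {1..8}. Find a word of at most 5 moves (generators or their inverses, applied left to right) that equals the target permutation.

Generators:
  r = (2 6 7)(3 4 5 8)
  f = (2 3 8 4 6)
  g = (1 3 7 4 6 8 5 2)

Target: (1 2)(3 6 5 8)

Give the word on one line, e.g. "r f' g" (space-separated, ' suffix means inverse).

g f r f'

  after g: (1 3 7 4 6 8 5 2)
  after f: (1 8 5 3 7 6 4 2)
  after r: (1 3 2)(4 6 5)
  after f': (1 2)(3 6 5 8)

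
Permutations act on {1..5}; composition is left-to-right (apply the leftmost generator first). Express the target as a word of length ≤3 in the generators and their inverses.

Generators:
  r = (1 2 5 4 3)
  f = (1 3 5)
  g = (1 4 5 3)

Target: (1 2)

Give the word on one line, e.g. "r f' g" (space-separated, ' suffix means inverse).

  after g': (1 3 5 4)
  after f: (1 5 4 3)
  after r': (1 2)

g' f r'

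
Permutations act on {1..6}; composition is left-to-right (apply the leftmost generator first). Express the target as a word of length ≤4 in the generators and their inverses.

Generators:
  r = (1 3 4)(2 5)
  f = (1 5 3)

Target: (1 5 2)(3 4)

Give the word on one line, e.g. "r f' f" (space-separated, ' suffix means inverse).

r f'

  after r: (1 3 4)(2 5)
  after f': (1 5 2)(3 4)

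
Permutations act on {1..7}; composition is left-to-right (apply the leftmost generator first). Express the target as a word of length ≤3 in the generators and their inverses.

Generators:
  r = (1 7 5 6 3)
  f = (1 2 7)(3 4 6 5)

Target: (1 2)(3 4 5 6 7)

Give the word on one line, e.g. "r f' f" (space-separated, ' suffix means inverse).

f r'

  after f: (1 2 7)(3 4 6 5)
  after r': (1 2)(3 4 5 6 7)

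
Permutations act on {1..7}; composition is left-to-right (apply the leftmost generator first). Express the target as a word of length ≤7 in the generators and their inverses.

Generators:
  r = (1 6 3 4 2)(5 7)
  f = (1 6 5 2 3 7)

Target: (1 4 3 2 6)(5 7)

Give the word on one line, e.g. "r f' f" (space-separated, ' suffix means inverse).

  after r': (1 2 4 3 6)(5 7)
  after r': (1 4 6 2 3)
  after f': (1 4)(3 7)(5 6)
  after f': (1 4 7 2 5)
  after f': (1 4 3 2 6)(5 7)

r' r' f' f' f'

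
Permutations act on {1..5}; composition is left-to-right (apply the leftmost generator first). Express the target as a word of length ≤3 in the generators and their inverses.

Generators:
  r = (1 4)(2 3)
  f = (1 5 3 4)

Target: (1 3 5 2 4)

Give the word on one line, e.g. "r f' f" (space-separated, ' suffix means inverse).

f r f

  after f: (1 5 3 4)
  after r: (1 5 2 3)
  after f: (1 3 5 2 4)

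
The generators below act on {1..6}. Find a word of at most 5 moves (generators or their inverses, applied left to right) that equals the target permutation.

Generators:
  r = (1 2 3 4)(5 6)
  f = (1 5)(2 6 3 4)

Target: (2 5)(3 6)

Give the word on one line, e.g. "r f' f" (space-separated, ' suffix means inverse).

  after r: (1 2 3 4)(5 6)
  after f': (1 4 5 2 6)
  after r: (2 5 3 4 6)
  after f': (1 5 6 4 2)
  after f': (2 5)(3 6)

r f' r f' f'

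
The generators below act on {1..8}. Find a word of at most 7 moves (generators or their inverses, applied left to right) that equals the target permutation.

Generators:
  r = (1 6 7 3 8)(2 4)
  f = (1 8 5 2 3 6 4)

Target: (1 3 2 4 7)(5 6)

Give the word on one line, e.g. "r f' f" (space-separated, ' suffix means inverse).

  after f: (1 8 5 2 3 6 4)
  after r': (1 3)(2 7 6)(4 8 5)
  after r': (1 7)(2 6 4 3 8 5)
  after r': (1 6 2)(4 7 8 5)
  after f': (1 3 2 4 7)(5 6)

f r' r' r' f'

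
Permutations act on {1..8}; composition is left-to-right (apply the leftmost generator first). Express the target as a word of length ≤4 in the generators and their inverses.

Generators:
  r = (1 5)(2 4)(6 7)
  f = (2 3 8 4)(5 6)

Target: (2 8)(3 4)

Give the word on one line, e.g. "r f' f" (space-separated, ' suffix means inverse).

  after f': (2 4 8 3)(5 6)
  after r': (1 5 7 6)(3 4 8)
  after r': (2 4 8 3)(5 6)
  after f': (2 8)(3 4)

f' r' r' f'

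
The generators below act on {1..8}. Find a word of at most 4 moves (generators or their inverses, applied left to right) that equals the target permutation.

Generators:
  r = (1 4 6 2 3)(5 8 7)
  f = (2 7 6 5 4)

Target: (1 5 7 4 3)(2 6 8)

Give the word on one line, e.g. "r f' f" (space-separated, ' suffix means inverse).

  after f: (2 7 6 5 4)
  after r: (1 4 3)(2 5 6 8 7)
  after f': (1 5 7 4 3)(2 6 8)

f r f'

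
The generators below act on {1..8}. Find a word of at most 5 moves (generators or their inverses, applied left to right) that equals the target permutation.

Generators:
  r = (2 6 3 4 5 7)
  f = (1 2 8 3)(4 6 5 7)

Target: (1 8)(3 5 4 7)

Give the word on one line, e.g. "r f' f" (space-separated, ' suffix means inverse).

  after r': (2 7 5 4 3 6)
  after f': (1 3 4 8 2 5 7 6)
  after f': (1 8)(2 6 3 7 4)
  after r': (1 8)(3 5 4 7)

r' f' f' r'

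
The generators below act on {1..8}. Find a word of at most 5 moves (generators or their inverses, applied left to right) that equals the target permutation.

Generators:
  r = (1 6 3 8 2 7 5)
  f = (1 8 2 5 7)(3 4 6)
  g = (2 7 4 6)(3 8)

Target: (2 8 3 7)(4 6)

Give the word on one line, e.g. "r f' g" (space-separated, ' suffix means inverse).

  after g': (2 6 4 7)(3 8)
  after r': (1 5 7 8 6 4 2)
  after f': (1 2 7)(3 6)(4 8)
  after r': (1 8 4 3)(5 7)
  after f': (2 8 3 7)(4 6)

g' r' f' r' f'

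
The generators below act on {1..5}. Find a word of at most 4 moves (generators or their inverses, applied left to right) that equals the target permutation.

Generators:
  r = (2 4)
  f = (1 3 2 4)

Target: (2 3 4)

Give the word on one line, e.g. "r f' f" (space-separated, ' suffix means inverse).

  after f: (1 3 2 4)
  after r: (1 3 4)
  after f': (2 3)
  after r': (2 3 4)

f r f' r'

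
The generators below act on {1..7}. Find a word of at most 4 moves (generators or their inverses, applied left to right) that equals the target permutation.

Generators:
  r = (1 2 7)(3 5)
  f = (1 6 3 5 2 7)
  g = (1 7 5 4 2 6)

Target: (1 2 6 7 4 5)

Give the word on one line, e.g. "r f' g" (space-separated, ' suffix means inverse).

f r g'

  after f: (1 6 3 5 2 7)
  after r: (1 6 5 7 2)
  after g': (1 2 6 7 4 5)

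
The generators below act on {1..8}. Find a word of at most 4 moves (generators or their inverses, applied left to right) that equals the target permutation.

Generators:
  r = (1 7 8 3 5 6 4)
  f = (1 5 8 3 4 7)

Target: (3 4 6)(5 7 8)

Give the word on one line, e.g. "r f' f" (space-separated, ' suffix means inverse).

f r' f r

  after f: (1 5 8 3 4 7)
  after r': (1 3 6 5 7 4)
  after f: (1 4 5)(3 6 8)
  after r: (3 4 6)(5 7 8)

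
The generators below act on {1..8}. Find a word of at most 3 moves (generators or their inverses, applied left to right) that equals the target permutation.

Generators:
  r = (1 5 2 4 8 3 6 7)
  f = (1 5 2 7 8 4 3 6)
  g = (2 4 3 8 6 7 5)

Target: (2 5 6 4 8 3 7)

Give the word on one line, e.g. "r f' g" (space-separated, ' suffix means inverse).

g' r f'

  after g': (2 5 7 6 8 3 4)
  after r: (1 5)(3 8 6)
  after f': (2 5 6 4 8 3 7)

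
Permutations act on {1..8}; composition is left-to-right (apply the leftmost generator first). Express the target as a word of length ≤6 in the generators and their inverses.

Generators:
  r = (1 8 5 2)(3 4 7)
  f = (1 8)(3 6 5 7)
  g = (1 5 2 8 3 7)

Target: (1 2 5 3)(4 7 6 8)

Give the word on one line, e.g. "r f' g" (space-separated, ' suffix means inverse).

f f g r

  after f: (1 8)(3 6 5 7)
  after f: (3 5)(6 7)
  after g: (1 5 7 6)(2 8 3)
  after r: (1 2 5 3)(4 7 6 8)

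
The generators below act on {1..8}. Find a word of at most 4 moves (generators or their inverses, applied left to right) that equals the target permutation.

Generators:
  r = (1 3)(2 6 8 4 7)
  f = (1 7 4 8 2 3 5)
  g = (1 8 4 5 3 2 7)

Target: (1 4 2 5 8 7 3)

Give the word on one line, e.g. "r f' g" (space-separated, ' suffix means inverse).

  after g': (1 7 2 3 5 4 8)
  after r': (1 4 6 2)(3 5 8)
  after f': (1 7)(2 5 4 6 8)
  after r': (1 4 2 5 8 7 3)

g' r' f' r'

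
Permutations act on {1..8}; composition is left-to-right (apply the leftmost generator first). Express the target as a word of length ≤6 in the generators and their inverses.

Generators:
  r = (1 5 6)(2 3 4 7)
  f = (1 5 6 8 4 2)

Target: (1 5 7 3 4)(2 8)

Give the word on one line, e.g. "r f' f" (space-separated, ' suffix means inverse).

  after f: (1 5 6 8 4 2)
  after r: (1 6 8 7 2 5)(3 4)
  after f': (1 5 2)(3 8 7 4)
  after r': (2 6 5 7 3 8 4)
  after f: (1 5 7 3 4)(2 8)

f r f' r' f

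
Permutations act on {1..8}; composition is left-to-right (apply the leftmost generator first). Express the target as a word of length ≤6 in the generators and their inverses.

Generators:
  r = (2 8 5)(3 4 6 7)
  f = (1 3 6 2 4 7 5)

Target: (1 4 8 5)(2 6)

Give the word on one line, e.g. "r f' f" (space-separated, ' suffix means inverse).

r' r' r' f r

  after r': (2 5 8)(3 7 6 4)
  after r': (2 8 5)(3 6)(4 7)
  after r': (3 4 6 7)
  after f: (1 3 7 6 5)(2 4)
  after r: (1 4 8 5)(2 6)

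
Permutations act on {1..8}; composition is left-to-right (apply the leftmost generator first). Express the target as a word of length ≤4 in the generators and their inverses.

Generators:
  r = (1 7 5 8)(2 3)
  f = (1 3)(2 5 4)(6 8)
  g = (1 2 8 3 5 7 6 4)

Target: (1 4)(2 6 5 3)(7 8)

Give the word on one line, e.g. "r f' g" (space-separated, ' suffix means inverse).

r' g' f' r

  after r': (1 8 5 7)(2 3)
  after g': (1 2 8 3)(4 6 7)
  after f': (1 4 8)(2 6 7 5)
  after r: (1 4)(2 6 5 3)(7 8)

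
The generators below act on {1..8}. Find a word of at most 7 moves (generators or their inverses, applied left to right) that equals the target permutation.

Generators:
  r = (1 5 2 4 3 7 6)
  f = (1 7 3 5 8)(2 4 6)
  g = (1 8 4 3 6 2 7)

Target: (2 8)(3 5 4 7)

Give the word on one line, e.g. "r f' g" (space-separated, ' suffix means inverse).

r g f' f' g

  after r: (1 5 2 4 3 7 6)
  after g: (1 5 7 2 3)(4 6 8)
  after f': (1 3 8 2 7 6 5)
  after f': (1 7 4 2)(3 5 8 6)
  after g: (2 8)(3 5 4 7)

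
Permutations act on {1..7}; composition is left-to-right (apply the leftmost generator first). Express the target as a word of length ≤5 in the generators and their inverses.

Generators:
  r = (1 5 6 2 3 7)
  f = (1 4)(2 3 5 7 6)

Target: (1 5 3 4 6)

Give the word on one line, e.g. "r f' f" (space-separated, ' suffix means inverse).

f r' f' r

  after f: (1 4)(2 3 5 7 6)
  after r': (1 4 7 5 3)
  after f': (2 6 7 3 4 5)
  after r: (1 5 3 4 6)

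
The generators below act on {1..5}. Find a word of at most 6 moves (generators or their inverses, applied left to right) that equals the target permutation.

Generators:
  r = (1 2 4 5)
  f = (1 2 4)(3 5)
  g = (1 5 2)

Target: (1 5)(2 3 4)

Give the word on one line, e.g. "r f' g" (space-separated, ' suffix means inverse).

  after r': (1 5 4 2)
  after f: (1 3 5)
  after g': (1 3)(2 5)
  after f': (1 5)(2 3 4)

r' f g' f'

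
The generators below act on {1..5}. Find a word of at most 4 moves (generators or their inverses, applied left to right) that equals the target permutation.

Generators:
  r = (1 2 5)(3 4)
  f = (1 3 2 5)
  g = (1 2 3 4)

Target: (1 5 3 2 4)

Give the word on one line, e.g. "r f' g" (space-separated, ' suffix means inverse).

f' g

  after f': (1 5 2 3)
  after g: (1 5 3 2 4)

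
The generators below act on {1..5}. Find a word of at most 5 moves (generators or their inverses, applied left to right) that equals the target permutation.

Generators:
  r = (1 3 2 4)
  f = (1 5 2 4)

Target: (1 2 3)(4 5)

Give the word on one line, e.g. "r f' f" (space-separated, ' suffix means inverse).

r f r' r' r'

  after r: (1 3 2 4)
  after f: (1 3 4 5 2)
  after r': (2 4 5 3)
  after r': (1 4 5)
  after r': (1 2 3)(4 5)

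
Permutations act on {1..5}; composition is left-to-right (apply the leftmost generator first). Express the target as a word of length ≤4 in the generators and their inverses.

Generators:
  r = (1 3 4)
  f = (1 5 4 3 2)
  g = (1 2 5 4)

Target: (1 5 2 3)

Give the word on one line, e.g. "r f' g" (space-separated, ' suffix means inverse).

  after r: (1 3 4)
  after f: (1 2)(4 5)
  after r: (1 2 3 4 5)
  after g: (1 5 2 3)

r f r g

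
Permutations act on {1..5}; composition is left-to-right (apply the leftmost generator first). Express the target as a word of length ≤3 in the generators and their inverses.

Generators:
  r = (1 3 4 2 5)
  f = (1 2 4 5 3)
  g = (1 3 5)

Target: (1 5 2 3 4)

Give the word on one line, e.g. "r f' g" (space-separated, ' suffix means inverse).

f f f

  after f: (1 2 4 5 3)
  after f: (1 4 3 2 5)
  after f: (1 5 2 3 4)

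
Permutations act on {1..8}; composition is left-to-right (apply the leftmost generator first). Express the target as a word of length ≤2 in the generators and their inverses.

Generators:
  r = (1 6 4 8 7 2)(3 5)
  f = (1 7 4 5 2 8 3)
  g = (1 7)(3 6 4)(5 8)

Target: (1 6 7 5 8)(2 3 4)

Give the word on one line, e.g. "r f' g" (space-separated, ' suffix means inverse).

r f'

  after r: (1 6 4 8 7 2)(3 5)
  after f': (1 6 7 5 8)(2 3 4)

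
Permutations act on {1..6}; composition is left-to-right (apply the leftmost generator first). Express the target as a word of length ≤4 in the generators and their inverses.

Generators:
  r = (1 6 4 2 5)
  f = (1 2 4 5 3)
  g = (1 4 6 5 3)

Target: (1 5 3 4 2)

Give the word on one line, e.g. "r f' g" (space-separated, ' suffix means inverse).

f g f' r'

  after f: (1 2 4 5 3)
  after g: (1 2 6 5)(3 4)
  after f': (2 6 4 5 3)
  after r': (1 5 3 4 2)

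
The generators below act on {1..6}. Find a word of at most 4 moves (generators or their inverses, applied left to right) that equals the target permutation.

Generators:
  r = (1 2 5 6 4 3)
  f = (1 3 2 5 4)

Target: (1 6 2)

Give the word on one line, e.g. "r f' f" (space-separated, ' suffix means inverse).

f r' r'

  after f: (1 3 2 5 4)
  after r': (1 4 3)(5 6)
  after r': (1 6 2)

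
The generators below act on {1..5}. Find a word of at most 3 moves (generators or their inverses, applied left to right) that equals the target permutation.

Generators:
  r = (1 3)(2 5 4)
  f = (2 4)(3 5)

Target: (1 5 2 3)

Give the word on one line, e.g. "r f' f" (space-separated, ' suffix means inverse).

  after r: (1 3)(2 5 4)
  after f': (1 5 2 3)

r f'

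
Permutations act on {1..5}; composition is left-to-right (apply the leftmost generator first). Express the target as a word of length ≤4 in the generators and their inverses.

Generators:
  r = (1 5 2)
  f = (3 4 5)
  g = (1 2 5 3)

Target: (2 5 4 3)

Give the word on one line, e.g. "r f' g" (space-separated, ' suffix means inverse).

f r' f g'

  after f: (3 4 5)
  after r': (1 2 5 3 4)
  after f: (1 2 3 5 4)
  after g': (2 5 4 3)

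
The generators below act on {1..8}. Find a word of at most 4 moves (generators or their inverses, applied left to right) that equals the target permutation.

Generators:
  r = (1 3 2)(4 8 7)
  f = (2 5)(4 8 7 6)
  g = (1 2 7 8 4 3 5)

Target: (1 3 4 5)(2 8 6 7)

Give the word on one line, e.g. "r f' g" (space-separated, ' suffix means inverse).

  after g: (1 2 7 8 4 3 5)
  after f': (1 5)(2 8 6 7 4 3)
  after r': (1 5 2 4)(6 8)
  after g': (1 3 4 5)(2 8 6 7)

g f' r' g'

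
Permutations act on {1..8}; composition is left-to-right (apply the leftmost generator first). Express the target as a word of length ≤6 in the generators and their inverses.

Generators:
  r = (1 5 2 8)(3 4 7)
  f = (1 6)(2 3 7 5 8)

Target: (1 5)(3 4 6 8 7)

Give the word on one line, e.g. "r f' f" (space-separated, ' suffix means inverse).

f r f r' f'

  after f: (1 6)(2 3 7 5 8)
  after r: (1 6 5)(2 4 7)
  after f: (2 4 5 6 8)(3 7)
  after r': (1 8 5 6 2 3 4)
  after f': (1 5)(3 4 6 8 7)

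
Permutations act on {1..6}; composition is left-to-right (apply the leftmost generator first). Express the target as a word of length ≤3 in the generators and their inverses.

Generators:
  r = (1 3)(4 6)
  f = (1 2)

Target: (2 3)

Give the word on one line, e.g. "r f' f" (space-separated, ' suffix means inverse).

r' f' r

  after r': (1 3)(4 6)
  after f': (1 3 2)(4 6)
  after r: (2 3)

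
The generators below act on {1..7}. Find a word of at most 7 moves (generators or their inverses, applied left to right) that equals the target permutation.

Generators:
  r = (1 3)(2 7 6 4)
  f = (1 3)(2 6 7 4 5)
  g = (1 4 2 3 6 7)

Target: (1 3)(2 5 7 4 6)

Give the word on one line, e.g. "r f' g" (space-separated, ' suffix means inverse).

f' f' r f' r

  after f': (1 3)(2 5 4 7 6)
  after f': (2 4 6 5 7)
  after r: (1 3)(5 6)
  after f': (2 5)(4 7 6)
  after r: (1 3)(2 5 7 4 6)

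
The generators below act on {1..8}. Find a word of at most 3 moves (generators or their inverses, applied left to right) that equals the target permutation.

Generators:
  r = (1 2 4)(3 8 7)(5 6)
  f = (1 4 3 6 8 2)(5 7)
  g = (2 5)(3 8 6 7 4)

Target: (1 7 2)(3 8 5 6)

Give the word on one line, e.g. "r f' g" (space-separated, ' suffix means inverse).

f g'

  after f: (1 4 3 6 8 2)(5 7)
  after g': (1 7 2)(3 8 5 6)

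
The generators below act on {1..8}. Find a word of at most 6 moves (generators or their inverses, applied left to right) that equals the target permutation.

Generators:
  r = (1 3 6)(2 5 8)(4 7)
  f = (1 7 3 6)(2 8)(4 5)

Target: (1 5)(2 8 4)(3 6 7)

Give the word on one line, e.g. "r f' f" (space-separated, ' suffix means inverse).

  after f: (1 7 3 6)(2 8)(4 5)
  after r: (1 4 8 5 7 6 3)
  after f: (1 5 3 7)(2 8 4)
  after f: (1 4 8 5 6)
  after f: (1 5)(2 8 4)(3 6 7)

f r f f f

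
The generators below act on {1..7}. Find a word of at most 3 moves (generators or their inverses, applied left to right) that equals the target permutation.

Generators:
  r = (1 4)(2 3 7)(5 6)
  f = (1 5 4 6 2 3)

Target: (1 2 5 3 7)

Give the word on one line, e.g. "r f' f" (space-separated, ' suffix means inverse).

r f f

  after r: (1 4)(2 3 7)(5 6)
  after f: (1 6 4 5 2)(3 7)
  after f: (1 2 5 3 7)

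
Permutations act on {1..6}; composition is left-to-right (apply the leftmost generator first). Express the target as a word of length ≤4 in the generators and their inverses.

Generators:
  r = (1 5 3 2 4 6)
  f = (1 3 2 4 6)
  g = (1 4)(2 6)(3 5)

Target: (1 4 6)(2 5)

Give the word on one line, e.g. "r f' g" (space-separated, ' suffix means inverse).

  after f: (1 3 2 4 6)
  after r': (1 5)
  after r': (2 3 5 6 4)
  after g: (1 4 6)(2 5)

f r' r' g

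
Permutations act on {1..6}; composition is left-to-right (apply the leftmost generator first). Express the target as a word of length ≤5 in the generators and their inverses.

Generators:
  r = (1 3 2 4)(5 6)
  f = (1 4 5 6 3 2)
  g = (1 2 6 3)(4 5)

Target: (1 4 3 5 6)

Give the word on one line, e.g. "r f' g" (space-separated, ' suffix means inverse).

  after g: (1 2 6 3)(4 5)
  after f: (2 3 4 6)
  after f: (1 4 3 5 6)

g f f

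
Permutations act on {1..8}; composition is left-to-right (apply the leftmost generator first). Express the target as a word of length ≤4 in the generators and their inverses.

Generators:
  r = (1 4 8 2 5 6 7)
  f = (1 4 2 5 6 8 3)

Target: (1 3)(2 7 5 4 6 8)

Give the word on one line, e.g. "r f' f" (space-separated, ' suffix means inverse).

  after f': (1 3 8 6 5 2 4)
  after r': (1 3 4 7 6 2)(5 8)
  after r': (1 3)(2 7 5 4 6 8)

f' r' r'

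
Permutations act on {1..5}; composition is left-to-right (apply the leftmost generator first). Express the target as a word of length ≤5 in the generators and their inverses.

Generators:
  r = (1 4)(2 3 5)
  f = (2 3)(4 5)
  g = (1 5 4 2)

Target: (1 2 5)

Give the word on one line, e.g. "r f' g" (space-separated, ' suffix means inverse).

  after g: (1 5 4 2)
  after r': (1 3 2 4 5)
  after f': (1 2 5)

g r' f'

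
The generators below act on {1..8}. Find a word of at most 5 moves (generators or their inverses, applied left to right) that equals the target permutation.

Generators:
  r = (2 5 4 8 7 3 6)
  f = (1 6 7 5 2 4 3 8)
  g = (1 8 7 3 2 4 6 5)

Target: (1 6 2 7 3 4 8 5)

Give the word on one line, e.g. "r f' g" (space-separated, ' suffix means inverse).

  after f': (1 8 3 4 2 5 7 6)
  after g': (2 6 5 8 7 4 3)
  after f: (1 6 2 7 3 4 8 5)

f' g' f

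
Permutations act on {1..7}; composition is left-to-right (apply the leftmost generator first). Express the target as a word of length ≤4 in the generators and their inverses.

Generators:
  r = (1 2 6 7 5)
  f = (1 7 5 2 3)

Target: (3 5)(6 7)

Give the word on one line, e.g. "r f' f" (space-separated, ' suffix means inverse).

  after r': (1 5 7 6 2)
  after f: (1 2 7 6 3)
  after f: (1 3 7 6)(2 5)
  after f: (3 5)(6 7)

r' f f f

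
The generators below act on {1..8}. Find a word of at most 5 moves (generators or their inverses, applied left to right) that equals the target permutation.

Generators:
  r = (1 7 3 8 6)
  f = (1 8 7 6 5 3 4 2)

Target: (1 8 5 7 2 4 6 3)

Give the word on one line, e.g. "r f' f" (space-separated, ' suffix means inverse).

r' f' r r

  after r': (1 6 8 3 7)
  after f': (1 7 2 4 3 8 5 6)
  after r: (1 3 6 7 2 4 8 5)
  after r: (1 8 5 7 2 4 6 3)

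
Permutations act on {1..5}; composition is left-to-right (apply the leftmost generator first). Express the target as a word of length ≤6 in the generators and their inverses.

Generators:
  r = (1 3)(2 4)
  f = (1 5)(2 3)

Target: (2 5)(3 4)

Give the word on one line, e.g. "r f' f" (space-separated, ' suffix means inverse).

f' r r r f

  after f': (1 5)(2 3)
  after r: (1 5 3 4 2)
  after r: (1 5)(2 3)
  after r: (1 5 3 4 2)
  after f: (2 5)(3 4)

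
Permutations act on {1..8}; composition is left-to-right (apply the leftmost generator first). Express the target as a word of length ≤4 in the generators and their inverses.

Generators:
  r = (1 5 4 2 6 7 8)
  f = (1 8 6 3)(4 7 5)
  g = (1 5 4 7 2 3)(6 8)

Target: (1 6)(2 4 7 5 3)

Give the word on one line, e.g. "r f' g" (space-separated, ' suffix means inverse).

  after g': (1 3 2 7 4 5)(6 8)
  after f': (1 6)(2 4 7 5 3)

g' f'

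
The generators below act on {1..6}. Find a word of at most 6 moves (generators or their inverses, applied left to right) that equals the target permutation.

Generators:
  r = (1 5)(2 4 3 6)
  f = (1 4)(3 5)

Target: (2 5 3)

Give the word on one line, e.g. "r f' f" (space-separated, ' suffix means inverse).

  after f: (1 4)(3 5)
  after r: (1 3)(2 4 5 6)
  after f: (1 5 6 2)(3 4)
  after r': (2 5 3)

f r f r'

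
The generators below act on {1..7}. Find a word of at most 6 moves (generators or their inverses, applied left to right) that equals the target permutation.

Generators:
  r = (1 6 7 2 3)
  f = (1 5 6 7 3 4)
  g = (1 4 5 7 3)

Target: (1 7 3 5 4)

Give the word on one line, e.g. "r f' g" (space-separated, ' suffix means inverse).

g' f' g f'

  after g': (1 3 7 5 4)
  after f': (1 7)(3 6 5)
  after g: (1 3 6 7 4 5)
  after f': (1 7 3 5 4)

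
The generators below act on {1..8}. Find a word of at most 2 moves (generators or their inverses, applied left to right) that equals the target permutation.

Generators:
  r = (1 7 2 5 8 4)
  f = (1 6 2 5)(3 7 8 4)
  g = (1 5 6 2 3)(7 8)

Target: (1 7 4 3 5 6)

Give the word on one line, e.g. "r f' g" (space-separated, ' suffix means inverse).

  after g': (1 3 2 6 5)(7 8)
  after f: (1 7 4 3 5 6)

g' f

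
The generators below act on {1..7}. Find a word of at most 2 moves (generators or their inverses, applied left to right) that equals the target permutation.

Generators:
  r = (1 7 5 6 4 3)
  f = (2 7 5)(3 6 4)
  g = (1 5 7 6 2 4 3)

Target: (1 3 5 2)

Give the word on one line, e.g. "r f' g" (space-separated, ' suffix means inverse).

  after f: (2 7 5)(3 6 4)
  after r': (1 3 5 2)

f r'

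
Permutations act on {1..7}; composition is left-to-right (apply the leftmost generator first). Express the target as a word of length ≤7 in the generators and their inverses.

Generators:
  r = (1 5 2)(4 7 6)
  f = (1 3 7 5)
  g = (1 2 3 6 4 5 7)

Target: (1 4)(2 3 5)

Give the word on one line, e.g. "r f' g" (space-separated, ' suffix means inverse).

  after f': (1 5 7 3)
  after r': (2 5 4 6 7 3)
  after g': (1 7 2 4 3)(5 6)
  after g': (1 5 3 7)(2 6 4)
  after g': (1 4)(2 3 5)

f' r' g' g' g'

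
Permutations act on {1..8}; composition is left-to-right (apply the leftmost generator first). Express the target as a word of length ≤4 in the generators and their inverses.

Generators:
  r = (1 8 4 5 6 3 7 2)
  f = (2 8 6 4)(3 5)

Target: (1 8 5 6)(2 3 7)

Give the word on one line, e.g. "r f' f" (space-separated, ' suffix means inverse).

f f r

  after f: (2 8 6 4)(3 5)
  after f: (2 6)(4 8)
  after r: (1 8 5 6)(2 3 7)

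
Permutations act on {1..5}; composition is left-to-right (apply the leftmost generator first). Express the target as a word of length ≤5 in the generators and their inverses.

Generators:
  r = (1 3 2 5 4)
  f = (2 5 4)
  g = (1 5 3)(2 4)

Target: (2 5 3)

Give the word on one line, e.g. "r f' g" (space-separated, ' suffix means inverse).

  after r: (1 3 2 5 4)
  after f: (1 3 5 2 4)
  after r': (2 5 3)

r f r'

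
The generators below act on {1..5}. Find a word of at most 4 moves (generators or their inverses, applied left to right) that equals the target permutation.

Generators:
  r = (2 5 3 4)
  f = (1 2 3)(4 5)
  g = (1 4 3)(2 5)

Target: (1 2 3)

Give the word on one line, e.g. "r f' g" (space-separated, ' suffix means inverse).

f' f'

  after f': (1 3 2)(4 5)
  after f': (1 2 3)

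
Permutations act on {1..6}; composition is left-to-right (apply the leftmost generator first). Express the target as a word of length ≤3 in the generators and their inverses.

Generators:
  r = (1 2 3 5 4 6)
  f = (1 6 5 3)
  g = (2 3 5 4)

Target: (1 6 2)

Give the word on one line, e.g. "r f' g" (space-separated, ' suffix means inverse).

  after r': (1 6 4 5 3 2)
  after g: (1 6 2)

r' g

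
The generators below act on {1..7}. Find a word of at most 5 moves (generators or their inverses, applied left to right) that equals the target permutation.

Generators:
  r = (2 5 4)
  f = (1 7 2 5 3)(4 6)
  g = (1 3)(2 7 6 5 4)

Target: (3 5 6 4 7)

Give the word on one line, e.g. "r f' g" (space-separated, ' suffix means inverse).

f' r g'

  after f': (1 3 5 2 7)(4 6)
  after r: (1 3 4 6 2 7)
  after g': (3 5 6 4 7)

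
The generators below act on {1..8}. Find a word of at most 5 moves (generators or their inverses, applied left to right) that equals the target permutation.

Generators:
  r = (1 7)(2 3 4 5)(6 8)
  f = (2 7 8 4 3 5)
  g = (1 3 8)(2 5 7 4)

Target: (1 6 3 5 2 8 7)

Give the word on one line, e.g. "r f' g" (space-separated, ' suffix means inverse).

g g r g'

  after g: (1 3 8)(2 5 7 4)
  after g: (1 8 3)(2 7)(4 5)
  after r: (1 6 8 4 2)(3 7)
  after g': (1 6 3 5 2 8 7)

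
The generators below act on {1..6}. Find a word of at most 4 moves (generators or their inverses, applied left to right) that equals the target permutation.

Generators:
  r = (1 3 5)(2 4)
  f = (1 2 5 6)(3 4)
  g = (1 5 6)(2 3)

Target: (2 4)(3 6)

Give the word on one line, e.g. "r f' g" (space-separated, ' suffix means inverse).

  after g: (1 5 6)(2 3)
  after f: (1 6 2 4 3 5)
  after g: (2 4)(3 6)

g f g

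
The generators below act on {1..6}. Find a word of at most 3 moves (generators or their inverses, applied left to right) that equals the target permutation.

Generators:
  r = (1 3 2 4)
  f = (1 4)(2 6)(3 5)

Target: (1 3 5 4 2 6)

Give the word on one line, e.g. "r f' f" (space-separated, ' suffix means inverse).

  after f': (1 4)(2 6)(3 5)
  after r: (2 6 4 3 5)
  after r: (1 3 5 4 2 6)

f' r r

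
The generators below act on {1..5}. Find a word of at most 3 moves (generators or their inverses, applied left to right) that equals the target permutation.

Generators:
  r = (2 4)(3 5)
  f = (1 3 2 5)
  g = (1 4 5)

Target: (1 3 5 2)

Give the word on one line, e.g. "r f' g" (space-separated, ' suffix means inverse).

  after r: (2 4)(3 5)
  after f: (1 3)(2 4 5)
  after g': (1 3 5 2)

r f g'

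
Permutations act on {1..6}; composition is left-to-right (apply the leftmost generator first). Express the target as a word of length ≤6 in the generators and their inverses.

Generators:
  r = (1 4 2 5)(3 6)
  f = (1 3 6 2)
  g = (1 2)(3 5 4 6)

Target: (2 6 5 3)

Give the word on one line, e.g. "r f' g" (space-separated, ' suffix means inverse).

  after f': (1 2 6 3)
  after g: (2 3)(4 6 5)
  after r': (1 5)(2 6)(3 4)
  after r': (1 2 3)(4 6)
  after g': (2 6 5 3)

f' g r' r' g'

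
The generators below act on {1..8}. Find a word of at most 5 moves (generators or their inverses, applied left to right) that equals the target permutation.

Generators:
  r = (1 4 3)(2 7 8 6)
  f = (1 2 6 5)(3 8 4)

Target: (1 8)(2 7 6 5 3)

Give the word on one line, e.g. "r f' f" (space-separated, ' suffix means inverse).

f r r

  after f: (1 2 6 5)(3 8 4)
  after r: (1 7 8 3 6 5 4)
  after r: (1 8)(2 7 6 5 3)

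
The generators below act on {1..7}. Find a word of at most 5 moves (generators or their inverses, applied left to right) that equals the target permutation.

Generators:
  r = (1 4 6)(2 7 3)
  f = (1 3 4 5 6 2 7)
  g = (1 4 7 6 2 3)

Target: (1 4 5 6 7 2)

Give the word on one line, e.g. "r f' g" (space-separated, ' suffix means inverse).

  after f': (1 7 2 6 5 4 3)
  after g: (1 6 5 7 3 4)
  after g: (1 2 3 7)(5 6)
  after f: (1 7 3)(2 4 5)
  after g': (1 4 5 6 7 2)

f' g g f g'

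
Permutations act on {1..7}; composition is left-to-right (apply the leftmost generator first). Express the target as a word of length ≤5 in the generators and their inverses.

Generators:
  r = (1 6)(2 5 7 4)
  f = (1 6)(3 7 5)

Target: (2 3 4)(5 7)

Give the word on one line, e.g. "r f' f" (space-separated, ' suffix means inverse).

  after f: (1 6)(3 7 5)
  after r: (2 5 3 4)
  after f': (1 6)(2 7 3 4)
  after f': (2 3 4)(5 7)

f r f' f'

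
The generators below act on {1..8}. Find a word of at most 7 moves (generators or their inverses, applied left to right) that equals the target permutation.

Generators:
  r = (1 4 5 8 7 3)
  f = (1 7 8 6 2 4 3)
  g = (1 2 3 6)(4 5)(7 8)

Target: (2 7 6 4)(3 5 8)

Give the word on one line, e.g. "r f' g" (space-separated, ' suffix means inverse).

  after f': (1 3 4 2 6 8 7)
  after g: (1 6 7 2)(3 5 4)
  after f: (1 2 7 4)(3 5)(6 8)
  after r': (1 2 8 6 5 7)(3 4)
  after g': (2 7 6 4)(3 5 8)

f' g f r' g'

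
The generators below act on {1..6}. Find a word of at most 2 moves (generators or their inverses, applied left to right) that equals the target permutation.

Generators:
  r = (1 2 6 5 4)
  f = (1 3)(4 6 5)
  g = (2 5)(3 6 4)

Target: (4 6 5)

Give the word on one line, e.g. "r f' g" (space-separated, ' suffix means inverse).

f' f'

  after f': (1 3)(4 5 6)
  after f': (4 6 5)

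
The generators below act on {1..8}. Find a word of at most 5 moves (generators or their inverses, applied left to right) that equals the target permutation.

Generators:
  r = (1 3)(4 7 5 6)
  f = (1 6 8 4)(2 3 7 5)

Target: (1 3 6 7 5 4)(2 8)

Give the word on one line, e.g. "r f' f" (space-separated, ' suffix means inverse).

r' f r f f

  after r': (1 3)(4 6 5 7)
  after f: (1 7)(2 3 6)(4 8)
  after r: (1 5 6 2)(3 4 8 7)
  after f: (1 2 6 3)(5 8)
  after f: (1 3 6 7 5 4)(2 8)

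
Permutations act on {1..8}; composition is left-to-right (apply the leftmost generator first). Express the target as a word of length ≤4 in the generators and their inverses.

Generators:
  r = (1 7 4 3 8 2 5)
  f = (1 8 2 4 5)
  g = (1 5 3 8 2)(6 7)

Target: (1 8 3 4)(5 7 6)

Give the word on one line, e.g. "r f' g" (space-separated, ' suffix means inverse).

g r' r'

  after g: (1 5 3 8 2)(6 7)
  after r': (1 2 5 4 7 6)
  after r': (1 8 3 4)(5 7 6)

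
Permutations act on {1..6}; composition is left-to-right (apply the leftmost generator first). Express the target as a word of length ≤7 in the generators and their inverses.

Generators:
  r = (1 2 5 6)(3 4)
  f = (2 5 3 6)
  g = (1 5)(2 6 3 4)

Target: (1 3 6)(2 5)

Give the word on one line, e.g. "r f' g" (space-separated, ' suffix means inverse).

g f' f' r' f

  after g: (1 5)(2 6 3 4)
  after f': (1 2 3 4 6 5)
  after f': (1 6 2 5)(3 4)
  after r': (1 5 6)
  after f: (1 3 6)(2 5)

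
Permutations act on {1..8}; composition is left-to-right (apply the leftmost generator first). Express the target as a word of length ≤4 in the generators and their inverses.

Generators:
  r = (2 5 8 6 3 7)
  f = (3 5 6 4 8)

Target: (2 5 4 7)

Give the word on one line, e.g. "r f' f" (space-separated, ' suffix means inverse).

f f r

  after f: (3 5 6 4 8)
  after f: (3 6 8 5 4)
  after r: (2 5 4 7)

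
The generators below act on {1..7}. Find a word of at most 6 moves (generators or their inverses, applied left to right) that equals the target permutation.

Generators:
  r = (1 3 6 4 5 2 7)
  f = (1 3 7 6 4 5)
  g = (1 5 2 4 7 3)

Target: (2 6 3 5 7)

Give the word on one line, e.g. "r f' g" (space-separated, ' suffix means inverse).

  after f': (1 5 4 6 7 3)
  after r': (1 4 3 7)(2 5 6)
  after g: (1 7 5 6 4)
  after g: (1 3)(2 4 5 6 7)
  after f': (2 6 3 5 7)

f' r' g g f'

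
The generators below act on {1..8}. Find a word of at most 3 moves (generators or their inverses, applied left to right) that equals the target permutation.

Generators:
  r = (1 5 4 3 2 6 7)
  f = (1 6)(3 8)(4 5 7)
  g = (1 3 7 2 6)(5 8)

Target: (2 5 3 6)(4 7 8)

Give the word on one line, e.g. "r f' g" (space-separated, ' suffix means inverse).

  after g': (1 6 2 7 3)(5 8)
  after f': (2 5 3 6)(4 7 8)

g' f'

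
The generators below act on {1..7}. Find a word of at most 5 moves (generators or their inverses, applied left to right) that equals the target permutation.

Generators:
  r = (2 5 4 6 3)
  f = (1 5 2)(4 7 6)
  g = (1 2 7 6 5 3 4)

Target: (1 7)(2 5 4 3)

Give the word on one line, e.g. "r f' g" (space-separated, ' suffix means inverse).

  after g': (1 4 3 5 6 7 2)
  after f': (1 6 4 3)(5 7)
  after f': (1 7)(2 5 4 3)

g' f' f'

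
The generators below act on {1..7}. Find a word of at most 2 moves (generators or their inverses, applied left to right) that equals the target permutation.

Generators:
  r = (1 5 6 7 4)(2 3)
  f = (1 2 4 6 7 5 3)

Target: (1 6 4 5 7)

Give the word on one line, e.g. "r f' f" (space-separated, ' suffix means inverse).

r r

  after r: (1 5 6 7 4)(2 3)
  after r: (1 6 4 5 7)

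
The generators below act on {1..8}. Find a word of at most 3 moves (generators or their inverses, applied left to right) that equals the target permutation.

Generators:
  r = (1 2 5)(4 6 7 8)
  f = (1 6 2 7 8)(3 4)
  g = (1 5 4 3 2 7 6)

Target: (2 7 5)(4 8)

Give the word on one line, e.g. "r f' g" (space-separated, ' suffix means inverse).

f f r'

  after f: (1 6 2 7 8)(3 4)
  after f: (1 2 8 6 7)
  after r': (2 7 5)(4 8)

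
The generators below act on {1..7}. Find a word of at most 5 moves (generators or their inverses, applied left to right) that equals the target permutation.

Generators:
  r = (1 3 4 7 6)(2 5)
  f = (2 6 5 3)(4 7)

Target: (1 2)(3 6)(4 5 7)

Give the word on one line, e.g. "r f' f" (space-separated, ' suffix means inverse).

  after r': (1 6 7 4 3)(2 5)
  after f: (1 5 6 4 2 3)
  after r': (1 2)(3 6)(4 5 7)

r' f r'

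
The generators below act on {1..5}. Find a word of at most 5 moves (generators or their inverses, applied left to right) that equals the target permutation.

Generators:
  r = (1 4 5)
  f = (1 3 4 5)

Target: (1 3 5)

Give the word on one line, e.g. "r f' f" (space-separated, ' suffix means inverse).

  after f': (1 5 4 3)
  after r: (3 4)
  after f: (1 3 5)

f' r f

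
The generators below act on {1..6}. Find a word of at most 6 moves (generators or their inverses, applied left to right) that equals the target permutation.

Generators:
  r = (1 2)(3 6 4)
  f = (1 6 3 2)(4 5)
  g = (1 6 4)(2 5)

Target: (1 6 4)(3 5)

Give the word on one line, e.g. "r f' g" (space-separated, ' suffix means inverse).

  after r': (1 2)(3 4 6)
  after g: (1 5 2 6 3)
  after f: (1 4 5)(2 3 6)
  after g: (2 3 4)(5 6)
  after f: (1 6 4)(3 5)

r' g f g f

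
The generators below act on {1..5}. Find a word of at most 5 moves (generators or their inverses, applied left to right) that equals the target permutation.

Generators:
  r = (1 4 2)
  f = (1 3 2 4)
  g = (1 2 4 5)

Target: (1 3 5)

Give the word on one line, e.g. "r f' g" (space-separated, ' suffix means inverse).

  after r': (1 2 4)
  after f': (1 3)
  after g': (1 3 5 4 2)
  after r': (1 3 5)

r' f' g' r'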